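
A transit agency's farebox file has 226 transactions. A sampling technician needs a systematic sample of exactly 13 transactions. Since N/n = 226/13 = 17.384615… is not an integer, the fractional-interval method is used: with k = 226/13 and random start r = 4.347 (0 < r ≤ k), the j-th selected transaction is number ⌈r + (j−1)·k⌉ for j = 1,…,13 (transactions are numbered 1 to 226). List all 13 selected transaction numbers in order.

j=1: r + 0k = 4.347 → ⌈·⌉ = 5
j=2: r + 1k = 21.731615… → ⌈·⌉ = 22
j=3: r + 2k = 39.116230… → ⌈·⌉ = 40
j=4: r + 3k = 56.500846… → ⌈·⌉ = 57
j=5: r + 4k = 73.885461… → ⌈·⌉ = 74
j=6: r + 5k = 91.270076… → ⌈·⌉ = 92
j=7: r + 6k = 108.654692… → ⌈·⌉ = 109
j=8: r + 7k = 126.039307… → ⌈·⌉ = 127
j=9: r + 8k = 143.423923… → ⌈·⌉ = 144
j=10: r + 9k = 160.808538… → ⌈·⌉ = 161
j=11: r + 10k = 178.193153… → ⌈·⌉ = 179
j=12: r + 11k = 195.577769… → ⌈·⌉ = 196
j=13: r + 12k = 212.962384… → ⌈·⌉ = 213

5, 22, 40, 57, 74, 92, 109, 127, 144, 161, 179, 196, 213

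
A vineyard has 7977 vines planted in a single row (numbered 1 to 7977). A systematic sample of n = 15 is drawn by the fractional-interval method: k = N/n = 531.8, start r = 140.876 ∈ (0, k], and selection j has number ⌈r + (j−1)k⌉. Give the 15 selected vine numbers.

141, 673, 1205, 1737, 2269, 2800, 3332, 3864, 4396, 4928, 5459, 5991, 6523, 7055, 7587

j=1: r + 0k = 140.876 → ⌈·⌉ = 141
j=2: r + 1k = 672.676 → ⌈·⌉ = 673
j=3: r + 2k = 1204.476 → ⌈·⌉ = 1205
j=4: r + 3k = 1736.276 → ⌈·⌉ = 1737
j=5: r + 4k = 2268.076 → ⌈·⌉ = 2269
j=6: r + 5k = 2799.876 → ⌈·⌉ = 2800
j=7: r + 6k = 3331.676 → ⌈·⌉ = 3332
j=8: r + 7k = 3863.476 → ⌈·⌉ = 3864
j=9: r + 8k = 4395.276 → ⌈·⌉ = 4396
j=10: r + 9k = 4927.076 → ⌈·⌉ = 4928
j=11: r + 10k = 5458.876 → ⌈·⌉ = 5459
j=12: r + 11k = 5990.676 → ⌈·⌉ = 5991
j=13: r + 12k = 6522.476 → ⌈·⌉ = 6523
j=14: r + 13k = 7054.276 → ⌈·⌉ = 7055
j=15: r + 14k = 7586.076 → ⌈·⌉ = 7587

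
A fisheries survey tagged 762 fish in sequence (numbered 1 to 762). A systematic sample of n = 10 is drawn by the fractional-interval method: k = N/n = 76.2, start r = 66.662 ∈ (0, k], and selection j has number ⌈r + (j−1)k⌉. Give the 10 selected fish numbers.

67, 143, 220, 296, 372, 448, 524, 601, 677, 753

j=1: r + 0k = 66.662 → ⌈·⌉ = 67
j=2: r + 1k = 142.862 → ⌈·⌉ = 143
j=3: r + 2k = 219.062 → ⌈·⌉ = 220
j=4: r + 3k = 295.262 → ⌈·⌉ = 296
j=5: r + 4k = 371.462 → ⌈·⌉ = 372
j=6: r + 5k = 447.662 → ⌈·⌉ = 448
j=7: r + 6k = 523.862 → ⌈·⌉ = 524
j=8: r + 7k = 600.062 → ⌈·⌉ = 601
j=9: r + 8k = 676.262 → ⌈·⌉ = 677
j=10: r + 9k = 752.462 → ⌈·⌉ = 753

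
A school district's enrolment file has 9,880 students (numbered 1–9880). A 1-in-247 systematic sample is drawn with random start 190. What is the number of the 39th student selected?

k = 247
39th selection = r + (39−1)·k = 190 + 38×247 = 190 + 9386 = 9576

9576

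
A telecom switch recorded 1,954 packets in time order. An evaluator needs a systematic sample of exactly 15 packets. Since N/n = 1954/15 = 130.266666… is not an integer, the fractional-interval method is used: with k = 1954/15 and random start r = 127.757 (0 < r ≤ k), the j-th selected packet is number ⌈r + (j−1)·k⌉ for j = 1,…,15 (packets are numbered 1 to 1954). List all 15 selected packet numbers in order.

j=1: r + 0k = 127.757 → ⌈·⌉ = 128
j=2: r + 1k = 258.023666… → ⌈·⌉ = 259
j=3: r + 2k = 388.290333… → ⌈·⌉ = 389
j=4: r + 3k = 518.557 → ⌈·⌉ = 519
j=5: r + 4k = 648.823666… → ⌈·⌉ = 649
j=6: r + 5k = 779.090333… → ⌈·⌉ = 780
j=7: r + 6k = 909.357 → ⌈·⌉ = 910
j=8: r + 7k = 1039.623666… → ⌈·⌉ = 1040
j=9: r + 8k = 1169.890333… → ⌈·⌉ = 1170
j=10: r + 9k = 1300.157 → ⌈·⌉ = 1301
j=11: r + 10k = 1430.423666… → ⌈·⌉ = 1431
j=12: r + 11k = 1560.690333… → ⌈·⌉ = 1561
j=13: r + 12k = 1690.957 → ⌈·⌉ = 1691
j=14: r + 13k = 1821.223666… → ⌈·⌉ = 1822
j=15: r + 14k = 1951.490333… → ⌈·⌉ = 1952

128, 259, 389, 519, 649, 780, 910, 1040, 1170, 1301, 1431, 1561, 1691, 1822, 1952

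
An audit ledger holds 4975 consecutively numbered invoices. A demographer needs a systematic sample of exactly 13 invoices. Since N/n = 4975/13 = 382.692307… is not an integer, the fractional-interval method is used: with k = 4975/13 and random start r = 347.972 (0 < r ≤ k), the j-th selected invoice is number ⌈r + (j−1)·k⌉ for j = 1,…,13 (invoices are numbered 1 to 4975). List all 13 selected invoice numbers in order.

j=1: r + 0k = 347.972 → ⌈·⌉ = 348
j=2: r + 1k = 730.664307… → ⌈·⌉ = 731
j=3: r + 2k = 1113.356615… → ⌈·⌉ = 1114
j=4: r + 3k = 1496.048923… → ⌈·⌉ = 1497
j=5: r + 4k = 1878.741230… → ⌈·⌉ = 1879
j=6: r + 5k = 2261.433538… → ⌈·⌉ = 2262
j=7: r + 6k = 2644.125846… → ⌈·⌉ = 2645
j=8: r + 7k = 3026.818153… → ⌈·⌉ = 3027
j=9: r + 8k = 3409.510461… → ⌈·⌉ = 3410
j=10: r + 9k = 3792.202769… → ⌈·⌉ = 3793
j=11: r + 10k = 4174.895076… → ⌈·⌉ = 4175
j=12: r + 11k = 4557.587384… → ⌈·⌉ = 4558
j=13: r + 12k = 4940.279692… → ⌈·⌉ = 4941

348, 731, 1114, 1497, 1879, 2262, 2645, 3027, 3410, 3793, 4175, 4558, 4941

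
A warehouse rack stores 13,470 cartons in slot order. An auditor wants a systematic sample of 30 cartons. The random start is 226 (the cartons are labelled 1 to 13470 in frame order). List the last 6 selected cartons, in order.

k = N/n = 13470/30 = 449
25th selection = 226 + 24×449 = 11002
26th: 11002 + 449 = 11451
27th: 11451 + 449 = 11900
28th: 11900 + 449 = 12349
29th: 12349 + 449 = 12798
30th: 12798 + 449 = 13247

11002, 11451, 11900, 12349, 12798, 13247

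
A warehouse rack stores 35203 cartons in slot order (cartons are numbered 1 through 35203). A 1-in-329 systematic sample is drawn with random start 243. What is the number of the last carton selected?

k = 329
107th selection = r + (107−1)·k = 243 + 106×329 = 243 + 34874 = 35117

35117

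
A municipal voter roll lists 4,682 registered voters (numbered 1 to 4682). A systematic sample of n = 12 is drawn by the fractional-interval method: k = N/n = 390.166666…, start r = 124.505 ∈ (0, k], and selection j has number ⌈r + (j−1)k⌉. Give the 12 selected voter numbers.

125, 515, 905, 1296, 1686, 2076, 2466, 2856, 3246, 3637, 4027, 4417

j=1: r + 0k = 124.505 → ⌈·⌉ = 125
j=2: r + 1k = 514.671666… → ⌈·⌉ = 515
j=3: r + 2k = 904.838333… → ⌈·⌉ = 905
j=4: r + 3k = 1295.005 → ⌈·⌉ = 1296
j=5: r + 4k = 1685.171666… → ⌈·⌉ = 1686
j=6: r + 5k = 2075.338333… → ⌈·⌉ = 2076
j=7: r + 6k = 2465.505 → ⌈·⌉ = 2466
j=8: r + 7k = 2855.671666… → ⌈·⌉ = 2856
j=9: r + 8k = 3245.838333… → ⌈·⌉ = 3246
j=10: r + 9k = 3636.005 → ⌈·⌉ = 3637
j=11: r + 10k = 4026.171666… → ⌈·⌉ = 4027
j=12: r + 11k = 4416.338333… → ⌈·⌉ = 4417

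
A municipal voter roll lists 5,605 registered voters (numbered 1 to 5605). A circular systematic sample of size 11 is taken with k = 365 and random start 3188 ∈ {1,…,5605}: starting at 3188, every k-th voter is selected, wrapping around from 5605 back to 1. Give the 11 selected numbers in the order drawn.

3188, 3553, 3918, 4283, 4648, 5013, 5378, 138, 503, 868, 1233

Selection 1: 3188
Selection 2: 3188 + 365 = 3553
Selection 3: 3553 + 365 = 3918
Selection 4: 3918 + 365 = 4283
Selection 5: 4283 + 365 = 4648
Selection 6: 4648 + 365 = 5013
Selection 7: 5013 + 365 = 5378
Selection 8: 5378 + 365 = 5743 → 5743 − 5605 = 138
Selection 9: 138 + 365 = 503
Selection 10: 503 + 365 = 868
Selection 11: 868 + 365 = 1233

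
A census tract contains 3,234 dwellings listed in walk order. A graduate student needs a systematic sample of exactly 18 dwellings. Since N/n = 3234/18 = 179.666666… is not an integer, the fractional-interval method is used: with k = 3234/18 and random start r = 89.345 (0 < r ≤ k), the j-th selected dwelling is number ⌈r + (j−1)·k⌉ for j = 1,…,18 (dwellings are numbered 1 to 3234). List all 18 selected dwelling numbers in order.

90, 270, 449, 629, 809, 988, 1168, 1348, 1527, 1707, 1887, 2066, 2246, 2426, 2605, 2785, 2965, 3144

j=1: r + 0k = 89.345 → ⌈·⌉ = 90
j=2: r + 1k = 269.011666… → ⌈·⌉ = 270
j=3: r + 2k = 448.678333… → ⌈·⌉ = 449
j=4: r + 3k = 628.345 → ⌈·⌉ = 629
j=5: r + 4k = 808.011666… → ⌈·⌉ = 809
j=6: r + 5k = 987.678333… → ⌈·⌉ = 988
j=7: r + 6k = 1167.345 → ⌈·⌉ = 1168
j=8: r + 7k = 1347.011666… → ⌈·⌉ = 1348
j=9: r + 8k = 1526.678333… → ⌈·⌉ = 1527
j=10: r + 9k = 1706.345 → ⌈·⌉ = 1707
j=11: r + 10k = 1886.011666… → ⌈·⌉ = 1887
j=12: r + 11k = 2065.678333… → ⌈·⌉ = 2066
j=13: r + 12k = 2245.345 → ⌈·⌉ = 2246
j=14: r + 13k = 2425.011666… → ⌈·⌉ = 2426
j=15: r + 14k = 2604.678333… → ⌈·⌉ = 2605
j=16: r + 15k = 2784.345 → ⌈·⌉ = 2785
j=17: r + 16k = 2964.011666… → ⌈·⌉ = 2965
j=18: r + 17k = 3143.678333… → ⌈·⌉ = 3144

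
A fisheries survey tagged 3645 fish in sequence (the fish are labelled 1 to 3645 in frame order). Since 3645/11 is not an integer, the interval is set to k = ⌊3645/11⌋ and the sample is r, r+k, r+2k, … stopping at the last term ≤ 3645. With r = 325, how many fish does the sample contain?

11

k = ⌊3645/11⌋ = 331
Achieved size = ⌊(3645 − 325)/331⌋ + 1 = ⌊3320/331⌋ + 1 = 10 + 1 = 11
(last selection: 325 + 10×331 = 3635 ≤ 3645; next would be 3966 > 3645)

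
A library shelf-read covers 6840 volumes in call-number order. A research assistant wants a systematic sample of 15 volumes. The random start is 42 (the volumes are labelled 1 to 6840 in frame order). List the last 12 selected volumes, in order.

1410, 1866, 2322, 2778, 3234, 3690, 4146, 4602, 5058, 5514, 5970, 6426

k = N/n = 6840/15 = 456
4th selection = 42 + 3×456 = 1410
5th: 1410 + 456 = 1866
6th: 1866 + 456 = 2322
7th: 2322 + 456 = 2778
8th: 2778 + 456 = 3234
9th: 3234 + 456 = 3690
10th: 3690 + 456 = 4146
11th: 4146 + 456 = 4602
12th: 4602 + 456 = 5058
13th: 5058 + 456 = 5514
14th: 5514 + 456 = 5970
15th: 5970 + 456 = 6426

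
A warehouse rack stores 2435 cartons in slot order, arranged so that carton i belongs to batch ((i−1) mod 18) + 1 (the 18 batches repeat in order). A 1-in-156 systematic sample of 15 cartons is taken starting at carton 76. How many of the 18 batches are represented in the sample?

3

Consecutive selections differ by k = 156, so their batch numbers differ by 156 mod 18 = 12.
gcd(156, 18) = 6, so the sample visits 18/6 = 3 distinct residues mod 18.
Start 76 is batch 4; the batches hit are 4, 10, 16.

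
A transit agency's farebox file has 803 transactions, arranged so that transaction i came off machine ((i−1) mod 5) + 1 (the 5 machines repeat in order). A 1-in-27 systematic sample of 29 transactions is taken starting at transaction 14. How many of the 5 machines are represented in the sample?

5

Consecutive selections differ by k = 27, so their machine numbers differ by 27 mod 5 = 2.
gcd(27, 5) = 1, so the sample visits 5/1 = 5 distinct residues mod 5.
Start 14 is machine 4; the machines hit are 1, 2, 3, 4, 5.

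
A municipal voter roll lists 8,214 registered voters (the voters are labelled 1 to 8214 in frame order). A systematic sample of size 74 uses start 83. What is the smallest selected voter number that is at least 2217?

k = 8214/74 = 111
Steps past start: ⌈(2217 − 83)/111⌉ = ⌈2134/111⌉ = 20
Selected voter: 83 + 20×111 = 2303

2303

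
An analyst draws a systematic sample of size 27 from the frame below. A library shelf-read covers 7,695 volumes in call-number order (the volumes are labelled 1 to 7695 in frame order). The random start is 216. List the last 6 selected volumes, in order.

k = N/n = 7695/27 = 285
22nd selection = 216 + 21×285 = 6201
23rd: 6201 + 285 = 6486
24th: 6486 + 285 = 6771
25th: 6771 + 285 = 7056
26th: 7056 + 285 = 7341
27th: 7341 + 285 = 7626

6201, 6486, 6771, 7056, 7341, 7626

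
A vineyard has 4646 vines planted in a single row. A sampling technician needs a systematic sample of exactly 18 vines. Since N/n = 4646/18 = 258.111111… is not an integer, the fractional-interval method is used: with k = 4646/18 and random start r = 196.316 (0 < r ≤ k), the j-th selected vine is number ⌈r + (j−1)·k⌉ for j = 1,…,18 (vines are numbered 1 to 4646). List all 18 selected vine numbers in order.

j=1: r + 0k = 196.316 → ⌈·⌉ = 197
j=2: r + 1k = 454.427111… → ⌈·⌉ = 455
j=3: r + 2k = 712.538222… → ⌈·⌉ = 713
j=4: r + 3k = 970.649333… → ⌈·⌉ = 971
j=5: r + 4k = 1228.760444… → ⌈·⌉ = 1229
j=6: r + 5k = 1486.871555… → ⌈·⌉ = 1487
j=7: r + 6k = 1744.982666… → ⌈·⌉ = 1745
j=8: r + 7k = 2003.093777… → ⌈·⌉ = 2004
j=9: r + 8k = 2261.204888… → ⌈·⌉ = 2262
j=10: r + 9k = 2519.316 → ⌈·⌉ = 2520
j=11: r + 10k = 2777.427111… → ⌈·⌉ = 2778
j=12: r + 11k = 3035.538222… → ⌈·⌉ = 3036
j=13: r + 12k = 3293.649333… → ⌈·⌉ = 3294
j=14: r + 13k = 3551.760444… → ⌈·⌉ = 3552
j=15: r + 14k = 3809.871555… → ⌈·⌉ = 3810
j=16: r + 15k = 4067.982666… → ⌈·⌉ = 4068
j=17: r + 16k = 4326.093777… → ⌈·⌉ = 4327
j=18: r + 17k = 4584.204888… → ⌈·⌉ = 4585

197, 455, 713, 971, 1229, 1487, 1745, 2004, 2262, 2520, 2778, 3036, 3294, 3552, 3810, 4068, 4327, 4585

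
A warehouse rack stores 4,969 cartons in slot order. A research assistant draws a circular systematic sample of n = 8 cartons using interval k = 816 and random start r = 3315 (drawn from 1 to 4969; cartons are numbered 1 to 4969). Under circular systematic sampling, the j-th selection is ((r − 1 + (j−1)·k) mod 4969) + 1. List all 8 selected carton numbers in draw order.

Selection 1: 3315
Selection 2: 3315 + 816 = 4131
Selection 3: 4131 + 816 = 4947
Selection 4: 4947 + 816 = 5763 → 5763 − 4969 = 794
Selection 5: 794 + 816 = 1610
Selection 6: 1610 + 816 = 2426
Selection 7: 2426 + 816 = 3242
Selection 8: 3242 + 816 = 4058

3315, 4131, 4947, 794, 1610, 2426, 3242, 4058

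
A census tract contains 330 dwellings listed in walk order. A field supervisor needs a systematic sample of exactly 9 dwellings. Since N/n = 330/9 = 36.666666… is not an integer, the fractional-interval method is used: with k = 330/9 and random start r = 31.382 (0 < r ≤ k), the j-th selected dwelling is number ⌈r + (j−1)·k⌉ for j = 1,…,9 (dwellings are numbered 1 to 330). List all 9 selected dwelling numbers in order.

32, 69, 105, 142, 179, 215, 252, 289, 325

j=1: r + 0k = 31.382 → ⌈·⌉ = 32
j=2: r + 1k = 68.048666… → ⌈·⌉ = 69
j=3: r + 2k = 104.715333… → ⌈·⌉ = 105
j=4: r + 3k = 141.382 → ⌈·⌉ = 142
j=5: r + 4k = 178.048666… → ⌈·⌉ = 179
j=6: r + 5k = 214.715333… → ⌈·⌉ = 215
j=7: r + 6k = 251.382 → ⌈·⌉ = 252
j=8: r + 7k = 288.048666… → ⌈·⌉ = 289
j=9: r + 8k = 324.715333… → ⌈·⌉ = 325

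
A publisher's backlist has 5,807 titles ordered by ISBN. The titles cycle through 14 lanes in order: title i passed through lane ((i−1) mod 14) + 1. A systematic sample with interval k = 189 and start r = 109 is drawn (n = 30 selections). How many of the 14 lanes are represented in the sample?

2

Consecutive selections differ by k = 189, so their lane numbers differ by 189 mod 14 = 7.
gcd(189, 14) = 7, so the sample visits 14/7 = 2 distinct residues mod 14.
Start 109 is lane 11; the lanes hit are 4, 11.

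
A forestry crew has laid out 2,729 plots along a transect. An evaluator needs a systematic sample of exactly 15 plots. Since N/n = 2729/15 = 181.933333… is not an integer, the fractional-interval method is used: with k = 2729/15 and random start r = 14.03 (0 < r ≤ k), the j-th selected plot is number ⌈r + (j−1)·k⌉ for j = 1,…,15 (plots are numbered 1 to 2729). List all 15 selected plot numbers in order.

j=1: r + 0k = 14.03 → ⌈·⌉ = 15
j=2: r + 1k = 195.963333… → ⌈·⌉ = 196
j=3: r + 2k = 377.896666… → ⌈·⌉ = 378
j=4: r + 3k = 559.83 → ⌈·⌉ = 560
j=5: r + 4k = 741.763333… → ⌈·⌉ = 742
j=6: r + 5k = 923.696666… → ⌈·⌉ = 924
j=7: r + 6k = 1105.63 → ⌈·⌉ = 1106
j=8: r + 7k = 1287.563333… → ⌈·⌉ = 1288
j=9: r + 8k = 1469.496666… → ⌈·⌉ = 1470
j=10: r + 9k = 1651.43 → ⌈·⌉ = 1652
j=11: r + 10k = 1833.363333… → ⌈·⌉ = 1834
j=12: r + 11k = 2015.296666… → ⌈·⌉ = 2016
j=13: r + 12k = 2197.23 → ⌈·⌉ = 2198
j=14: r + 13k = 2379.163333… → ⌈·⌉ = 2380
j=15: r + 14k = 2561.096666… → ⌈·⌉ = 2562

15, 196, 378, 560, 742, 924, 1106, 1288, 1470, 1652, 1834, 2016, 2198, 2380, 2562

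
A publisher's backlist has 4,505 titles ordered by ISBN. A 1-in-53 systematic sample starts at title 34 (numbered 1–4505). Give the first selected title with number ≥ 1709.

1730

k = 53
Steps past start: ⌈(1709 − 34)/53⌉ = ⌈1675/53⌉ = 32
Selected title: 34 + 32×53 = 1730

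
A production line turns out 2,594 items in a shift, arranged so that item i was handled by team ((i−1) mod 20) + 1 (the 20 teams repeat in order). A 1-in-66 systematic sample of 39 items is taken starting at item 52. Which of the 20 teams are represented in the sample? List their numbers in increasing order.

2, 4, 6, 8, 10, 12, 14, 16, 18, 20

Consecutive selections differ by k = 66, so their team numbers differ by 66 mod 20 = 6.
gcd(66, 20) = 2, so the sample visits 20/2 = 10 distinct residues mod 20.
Start 52 is team 12; the teams hit are 2, 4, 6, 8, 10, 12, 14, 16, 18, 20.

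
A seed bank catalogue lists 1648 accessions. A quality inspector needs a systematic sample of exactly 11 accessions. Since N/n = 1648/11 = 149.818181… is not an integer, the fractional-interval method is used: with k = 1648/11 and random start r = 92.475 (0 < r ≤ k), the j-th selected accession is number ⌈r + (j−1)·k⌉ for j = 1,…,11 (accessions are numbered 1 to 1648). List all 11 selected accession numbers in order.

93, 243, 393, 542, 692, 842, 992, 1142, 1292, 1441, 1591

j=1: r + 0k = 92.475 → ⌈·⌉ = 93
j=2: r + 1k = 242.293181… → ⌈·⌉ = 243
j=3: r + 2k = 392.111363… → ⌈·⌉ = 393
j=4: r + 3k = 541.929545… → ⌈·⌉ = 542
j=5: r + 4k = 691.747727… → ⌈·⌉ = 692
j=6: r + 5k = 841.565909… → ⌈·⌉ = 842
j=7: r + 6k = 991.384090… → ⌈·⌉ = 992
j=8: r + 7k = 1141.202272… → ⌈·⌉ = 1142
j=9: r + 8k = 1291.020454… → ⌈·⌉ = 1292
j=10: r + 9k = 1440.838636… → ⌈·⌉ = 1441
j=11: r + 10k = 1590.656818… → ⌈·⌉ = 1591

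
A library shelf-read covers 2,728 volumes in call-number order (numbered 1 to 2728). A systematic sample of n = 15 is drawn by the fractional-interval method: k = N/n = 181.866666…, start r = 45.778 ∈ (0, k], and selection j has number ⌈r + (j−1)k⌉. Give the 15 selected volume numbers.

46, 228, 410, 592, 774, 956, 1137, 1319, 1501, 1683, 1865, 2047, 2229, 2411, 2592

j=1: r + 0k = 45.778 → ⌈·⌉ = 46
j=2: r + 1k = 227.644666… → ⌈·⌉ = 228
j=3: r + 2k = 409.511333… → ⌈·⌉ = 410
j=4: r + 3k = 591.378 → ⌈·⌉ = 592
j=5: r + 4k = 773.244666… → ⌈·⌉ = 774
j=6: r + 5k = 955.111333… → ⌈·⌉ = 956
j=7: r + 6k = 1136.978 → ⌈·⌉ = 1137
j=8: r + 7k = 1318.844666… → ⌈·⌉ = 1319
j=9: r + 8k = 1500.711333… → ⌈·⌉ = 1501
j=10: r + 9k = 1682.578 → ⌈·⌉ = 1683
j=11: r + 10k = 1864.444666… → ⌈·⌉ = 1865
j=12: r + 11k = 2046.311333… → ⌈·⌉ = 2047
j=13: r + 12k = 2228.178 → ⌈·⌉ = 2229
j=14: r + 13k = 2410.044666… → ⌈·⌉ = 2411
j=15: r + 14k = 2591.911333… → ⌈·⌉ = 2592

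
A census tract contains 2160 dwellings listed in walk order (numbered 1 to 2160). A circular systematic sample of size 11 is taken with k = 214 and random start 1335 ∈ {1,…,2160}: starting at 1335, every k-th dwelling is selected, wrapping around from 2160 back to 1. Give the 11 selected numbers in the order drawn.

1335, 1549, 1763, 1977, 31, 245, 459, 673, 887, 1101, 1315

Selection 1: 1335
Selection 2: 1335 + 214 = 1549
Selection 3: 1549 + 214 = 1763
Selection 4: 1763 + 214 = 1977
Selection 5: 1977 + 214 = 2191 → 2191 − 2160 = 31
Selection 6: 31 + 214 = 245
Selection 7: 245 + 214 = 459
Selection 8: 459 + 214 = 673
Selection 9: 673 + 214 = 887
Selection 10: 887 + 214 = 1101
Selection 11: 1101 + 214 = 1315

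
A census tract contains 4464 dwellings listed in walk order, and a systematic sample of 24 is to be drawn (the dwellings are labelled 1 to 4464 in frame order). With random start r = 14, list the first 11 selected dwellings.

14, 200, 386, 572, 758, 944, 1130, 1316, 1502, 1688, 1874

k = N/n = 4464/24 = 186
dwelling 1: 14
dwelling 2: 14 + 186 = 200
dwelling 3: 200 + 186 = 386
dwelling 4: 386 + 186 = 572
dwelling 5: 572 + 186 = 758
dwelling 6: 758 + 186 = 944
dwelling 7: 944 + 186 = 1130
dwelling 8: 1130 + 186 = 1316
dwelling 9: 1316 + 186 = 1502
dwelling 10: 1502 + 186 = 1688
dwelling 11: 1688 + 186 = 1874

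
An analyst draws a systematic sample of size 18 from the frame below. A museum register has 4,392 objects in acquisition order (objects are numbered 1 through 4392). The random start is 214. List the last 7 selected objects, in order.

k = N/n = 4392/18 = 244
12th selection = 214 + 11×244 = 2898
13th: 2898 + 244 = 3142
14th: 3142 + 244 = 3386
15th: 3386 + 244 = 3630
16th: 3630 + 244 = 3874
17th: 3874 + 244 = 4118
18th: 4118 + 244 = 4362

2898, 3142, 3386, 3630, 3874, 4118, 4362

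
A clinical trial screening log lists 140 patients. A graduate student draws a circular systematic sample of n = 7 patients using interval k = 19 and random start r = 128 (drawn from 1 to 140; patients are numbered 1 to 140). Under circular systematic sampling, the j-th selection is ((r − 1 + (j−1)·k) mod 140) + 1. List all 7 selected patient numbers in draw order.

Selection 1: 128
Selection 2: 128 + 19 = 147 → 147 − 140 = 7
Selection 3: 7 + 19 = 26
Selection 4: 26 + 19 = 45
Selection 5: 45 + 19 = 64
Selection 6: 64 + 19 = 83
Selection 7: 83 + 19 = 102

128, 7, 26, 45, 64, 83, 102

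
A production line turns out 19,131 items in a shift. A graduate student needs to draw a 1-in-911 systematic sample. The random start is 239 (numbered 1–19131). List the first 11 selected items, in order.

item 1: 239
item 2: 239 + 911 = 1150
item 3: 1150 + 911 = 2061
item 4: 2061 + 911 = 2972
item 5: 2972 + 911 = 3883
item 6: 3883 + 911 = 4794
item 7: 4794 + 911 = 5705
item 8: 5705 + 911 = 6616
item 9: 6616 + 911 = 7527
item 10: 7527 + 911 = 8438
item 11: 8438 + 911 = 9349

239, 1150, 2061, 2972, 3883, 4794, 5705, 6616, 7527, 8438, 9349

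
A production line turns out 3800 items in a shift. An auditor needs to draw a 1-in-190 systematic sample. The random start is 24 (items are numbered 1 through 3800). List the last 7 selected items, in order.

14th selection = 24 + 13×190 = 2494
15th: 2494 + 190 = 2684
16th: 2684 + 190 = 2874
17th: 2874 + 190 = 3064
18th: 3064 + 190 = 3254
19th: 3254 + 190 = 3444
20th: 3444 + 190 = 3634

2494, 2684, 2874, 3064, 3254, 3444, 3634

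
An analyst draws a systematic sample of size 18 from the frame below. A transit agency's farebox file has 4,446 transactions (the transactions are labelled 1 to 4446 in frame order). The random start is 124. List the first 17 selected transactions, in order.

k = N/n = 4446/18 = 247
transaction 1: 124
transaction 2: 124 + 247 = 371
transaction 3: 371 + 247 = 618
transaction 4: 618 + 247 = 865
transaction 5: 865 + 247 = 1112
transaction 6: 1112 + 247 = 1359
transaction 7: 1359 + 247 = 1606
transaction 8: 1606 + 247 = 1853
transaction 9: 1853 + 247 = 2100
transaction 10: 2100 + 247 = 2347
transaction 11: 2347 + 247 = 2594
transaction 12: 2594 + 247 = 2841
transaction 13: 2841 + 247 = 3088
transaction 14: 3088 + 247 = 3335
transaction 15: 3335 + 247 = 3582
transaction 16: 3582 + 247 = 3829
transaction 17: 3829 + 247 = 4076

124, 371, 618, 865, 1112, 1359, 1606, 1853, 2100, 2347, 2594, 2841, 3088, 3335, 3582, 3829, 4076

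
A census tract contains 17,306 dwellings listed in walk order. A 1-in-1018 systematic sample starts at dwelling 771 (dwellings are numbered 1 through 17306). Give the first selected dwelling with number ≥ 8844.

8915

k = 1018
Steps past start: ⌈(8844 − 771)/1018⌉ = ⌈8073/1018⌉ = 8
Selected dwelling: 771 + 8×1018 = 8915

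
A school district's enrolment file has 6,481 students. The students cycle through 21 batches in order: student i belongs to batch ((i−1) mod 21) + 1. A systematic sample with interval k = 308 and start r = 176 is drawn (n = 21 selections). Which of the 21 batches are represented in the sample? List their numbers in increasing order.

1, 8, 15

Consecutive selections differ by k = 308, so their batch numbers differ by 308 mod 21 = 14.
gcd(308, 21) = 7, so the sample visits 21/7 = 3 distinct residues mod 21.
Start 176 is batch 8; the batches hit are 1, 8, 15.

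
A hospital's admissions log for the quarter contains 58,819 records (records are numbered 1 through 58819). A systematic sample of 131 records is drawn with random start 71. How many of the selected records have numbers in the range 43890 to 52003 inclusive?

18

k = 58819/131 = 449
First selection ≥ 43890: 71 + ⌈(43890−71)/449⌉·449 = 71 + 98×449 = 44073
Last selection ≤ 52003: 71 + ⌊(52003−71)/449⌋·449 = 71 + 115×449 = 51706
Count = 115 − 98 + 1 = 18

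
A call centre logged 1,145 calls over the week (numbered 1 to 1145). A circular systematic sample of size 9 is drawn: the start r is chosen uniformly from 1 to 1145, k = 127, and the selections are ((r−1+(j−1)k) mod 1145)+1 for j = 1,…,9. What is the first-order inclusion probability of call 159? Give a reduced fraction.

For each position j, as r ranges over 1…1145 the j-th selection hits every call exactly once, so call 159 is selected for exactly 9 of the 1145 starts.
Inclusion probability = 9/1145.

9/1145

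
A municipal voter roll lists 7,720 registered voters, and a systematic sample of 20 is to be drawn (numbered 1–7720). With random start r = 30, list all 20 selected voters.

k = N/n = 7720/20 = 386
voter 1: 30
voter 2: 30 + 386 = 416
voter 3: 416 + 386 = 802
voter 4: 802 + 386 = 1188
voter 5: 1188 + 386 = 1574
voter 6: 1574 + 386 = 1960
voter 7: 1960 + 386 = 2346
voter 8: 2346 + 386 = 2732
voter 9: 2732 + 386 = 3118
voter 10: 3118 + 386 = 3504
voter 11: 3504 + 386 = 3890
voter 12: 3890 + 386 = 4276
voter 13: 4276 + 386 = 4662
voter 14: 4662 + 386 = 5048
voter 15: 5048 + 386 = 5434
voter 16: 5434 + 386 = 5820
voter 17: 5820 + 386 = 6206
voter 18: 6206 + 386 = 6592
voter 19: 6592 + 386 = 6978
voter 20: 6978 + 386 = 7364

30, 416, 802, 1188, 1574, 1960, 2346, 2732, 3118, 3504, 3890, 4276, 4662, 5048, 5434, 5820, 6206, 6592, 6978, 7364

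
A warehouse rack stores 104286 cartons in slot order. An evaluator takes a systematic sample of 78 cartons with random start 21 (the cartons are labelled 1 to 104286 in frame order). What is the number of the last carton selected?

k = 104286/78 = 1337
78th selection = r + (78−1)·k = 21 + 77×1337 = 21 + 102949 = 102970

102970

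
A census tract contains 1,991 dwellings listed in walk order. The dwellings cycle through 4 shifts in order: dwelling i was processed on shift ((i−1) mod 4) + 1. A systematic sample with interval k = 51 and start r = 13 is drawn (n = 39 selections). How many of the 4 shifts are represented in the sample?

Consecutive selections differ by k = 51, so their shift numbers differ by 51 mod 4 = 3.
gcd(51, 4) = 1, so the sample visits 4/1 = 4 distinct residues mod 4.
Start 13 is shift 1; the shifts hit are 1, 2, 3, 4.

4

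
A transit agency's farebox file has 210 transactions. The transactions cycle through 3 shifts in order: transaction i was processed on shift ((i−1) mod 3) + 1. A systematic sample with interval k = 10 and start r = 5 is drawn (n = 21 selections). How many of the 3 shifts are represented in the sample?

Consecutive selections differ by k = 10, so their shift numbers differ by 10 mod 3 = 1.
gcd(10, 3) = 1, so the sample visits 3/1 = 3 distinct residues mod 3.
Start 5 is shift 2; the shifts hit are 1, 2, 3.

3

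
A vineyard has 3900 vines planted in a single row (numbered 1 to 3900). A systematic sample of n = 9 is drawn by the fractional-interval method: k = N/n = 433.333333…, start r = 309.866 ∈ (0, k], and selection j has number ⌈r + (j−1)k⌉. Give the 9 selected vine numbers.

310, 744, 1177, 1610, 2044, 2477, 2910, 3344, 3777

j=1: r + 0k = 309.866 → ⌈·⌉ = 310
j=2: r + 1k = 743.199333… → ⌈·⌉ = 744
j=3: r + 2k = 1176.532666… → ⌈·⌉ = 1177
j=4: r + 3k = 1609.866 → ⌈·⌉ = 1610
j=5: r + 4k = 2043.199333… → ⌈·⌉ = 2044
j=6: r + 5k = 2476.532666… → ⌈·⌉ = 2477
j=7: r + 6k = 2909.866 → ⌈·⌉ = 2910
j=8: r + 7k = 3343.199333… → ⌈·⌉ = 3344
j=9: r + 8k = 3776.532666… → ⌈·⌉ = 3777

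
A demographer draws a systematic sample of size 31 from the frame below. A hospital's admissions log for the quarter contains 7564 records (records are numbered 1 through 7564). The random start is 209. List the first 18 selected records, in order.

k = N/n = 7564/31 = 244
record 1: 209
record 2: 209 + 244 = 453
record 3: 453 + 244 = 697
record 4: 697 + 244 = 941
record 5: 941 + 244 = 1185
record 6: 1185 + 244 = 1429
record 7: 1429 + 244 = 1673
record 8: 1673 + 244 = 1917
record 9: 1917 + 244 = 2161
record 10: 2161 + 244 = 2405
record 11: 2405 + 244 = 2649
record 12: 2649 + 244 = 2893
record 13: 2893 + 244 = 3137
record 14: 3137 + 244 = 3381
record 15: 3381 + 244 = 3625
record 16: 3625 + 244 = 3869
record 17: 3869 + 244 = 4113
record 18: 4113 + 244 = 4357

209, 453, 697, 941, 1185, 1429, 1673, 1917, 2161, 2405, 2649, 2893, 3137, 3381, 3625, 3869, 4113, 4357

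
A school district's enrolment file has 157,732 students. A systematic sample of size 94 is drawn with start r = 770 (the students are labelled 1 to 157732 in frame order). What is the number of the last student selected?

156824

k = 157732/94 = 1678
94th selection = r + (94−1)·k = 770 + 93×1678 = 770 + 156054 = 156824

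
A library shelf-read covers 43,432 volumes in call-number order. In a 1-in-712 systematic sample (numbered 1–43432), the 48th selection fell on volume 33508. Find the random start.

44

k = 712
r = 33508 − (48−1)×712 = 33508 − 33464 = 44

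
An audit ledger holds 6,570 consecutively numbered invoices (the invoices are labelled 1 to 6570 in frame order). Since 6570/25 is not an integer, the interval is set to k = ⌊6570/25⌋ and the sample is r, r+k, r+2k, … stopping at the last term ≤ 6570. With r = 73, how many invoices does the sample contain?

k = ⌊6570/25⌋ = 262
Achieved size = ⌊(6570 − 73)/262⌋ + 1 = ⌊6497/262⌋ + 1 = 24 + 1 = 25
(last selection: 73 + 24×262 = 6361 ≤ 6570; next would be 6623 > 6570)

25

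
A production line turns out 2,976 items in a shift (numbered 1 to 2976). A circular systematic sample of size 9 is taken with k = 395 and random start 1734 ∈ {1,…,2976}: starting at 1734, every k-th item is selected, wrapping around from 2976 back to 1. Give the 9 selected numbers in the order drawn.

Selection 1: 1734
Selection 2: 1734 + 395 = 2129
Selection 3: 2129 + 395 = 2524
Selection 4: 2524 + 395 = 2919
Selection 5: 2919 + 395 = 3314 → 3314 − 2976 = 338
Selection 6: 338 + 395 = 733
Selection 7: 733 + 395 = 1128
Selection 8: 1128 + 395 = 1523
Selection 9: 1523 + 395 = 1918

1734, 2129, 2524, 2919, 338, 733, 1128, 1523, 1918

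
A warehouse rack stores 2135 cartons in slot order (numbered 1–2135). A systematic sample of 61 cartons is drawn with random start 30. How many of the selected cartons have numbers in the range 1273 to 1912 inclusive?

k = 2135/61 = 35
First selection ≥ 1273: 30 + ⌈(1273−30)/35⌉·35 = 30 + 36×35 = 1290
Last selection ≤ 1912: 30 + ⌊(1912−30)/35⌋·35 = 30 + 53×35 = 1885
Count = 53 − 36 + 1 = 18

18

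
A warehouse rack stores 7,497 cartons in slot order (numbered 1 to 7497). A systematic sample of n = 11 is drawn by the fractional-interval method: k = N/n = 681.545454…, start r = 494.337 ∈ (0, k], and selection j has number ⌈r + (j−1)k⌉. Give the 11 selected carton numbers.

j=1: r + 0k = 494.337 → ⌈·⌉ = 495
j=2: r + 1k = 1175.882454… → ⌈·⌉ = 1176
j=3: r + 2k = 1857.427909… → ⌈·⌉ = 1858
j=4: r + 3k = 2538.973363… → ⌈·⌉ = 2539
j=5: r + 4k = 3220.518818… → ⌈·⌉ = 3221
j=6: r + 5k = 3902.064272… → ⌈·⌉ = 3903
j=7: r + 6k = 4583.609727… → ⌈·⌉ = 4584
j=8: r + 7k = 5265.155181… → ⌈·⌉ = 5266
j=9: r + 8k = 5946.700636… → ⌈·⌉ = 5947
j=10: r + 9k = 6628.246090… → ⌈·⌉ = 6629
j=11: r + 10k = 7309.791545… → ⌈·⌉ = 7310

495, 1176, 1858, 2539, 3221, 3903, 4584, 5266, 5947, 6629, 7310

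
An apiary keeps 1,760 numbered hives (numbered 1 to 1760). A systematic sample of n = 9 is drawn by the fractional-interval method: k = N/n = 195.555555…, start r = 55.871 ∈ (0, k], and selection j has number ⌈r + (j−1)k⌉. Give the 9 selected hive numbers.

j=1: r + 0k = 55.871 → ⌈·⌉ = 56
j=2: r + 1k = 251.426555… → ⌈·⌉ = 252
j=3: r + 2k = 446.982111… → ⌈·⌉ = 447
j=4: r + 3k = 642.537666… → ⌈·⌉ = 643
j=5: r + 4k = 838.093222… → ⌈·⌉ = 839
j=6: r + 5k = 1033.648777… → ⌈·⌉ = 1034
j=7: r + 6k = 1229.204333… → ⌈·⌉ = 1230
j=8: r + 7k = 1424.759888… → ⌈·⌉ = 1425
j=9: r + 8k = 1620.315444… → ⌈·⌉ = 1621

56, 252, 447, 643, 839, 1034, 1230, 1425, 1621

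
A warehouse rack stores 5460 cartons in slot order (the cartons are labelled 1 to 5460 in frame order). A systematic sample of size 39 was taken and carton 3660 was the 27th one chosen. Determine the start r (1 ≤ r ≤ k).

k = 5460/39 = 140
r = 3660 − (27−1)×140 = 3660 − 3640 = 20

20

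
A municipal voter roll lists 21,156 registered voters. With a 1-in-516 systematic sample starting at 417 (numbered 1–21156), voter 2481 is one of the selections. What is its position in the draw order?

k = 516
position = (2481 − 417)/516 + 1 = 2064/516 + 1 = 4 + 1 = 5

5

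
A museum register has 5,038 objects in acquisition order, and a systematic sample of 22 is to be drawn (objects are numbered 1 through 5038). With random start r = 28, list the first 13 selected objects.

28, 257, 486, 715, 944, 1173, 1402, 1631, 1860, 2089, 2318, 2547, 2776

k = N/n = 5038/22 = 229
object 1: 28
object 2: 28 + 229 = 257
object 3: 257 + 229 = 486
object 4: 486 + 229 = 715
object 5: 715 + 229 = 944
object 6: 944 + 229 = 1173
object 7: 1173 + 229 = 1402
object 8: 1402 + 229 = 1631
object 9: 1631 + 229 = 1860
object 10: 1860 + 229 = 2089
object 11: 2089 + 229 = 2318
object 12: 2318 + 229 = 2547
object 13: 2547 + 229 = 2776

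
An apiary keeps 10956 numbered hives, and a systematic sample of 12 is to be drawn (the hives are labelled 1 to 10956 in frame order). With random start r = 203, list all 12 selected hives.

k = N/n = 10956/12 = 913
hive 1: 203
hive 2: 203 + 913 = 1116
hive 3: 1116 + 913 = 2029
hive 4: 2029 + 913 = 2942
hive 5: 2942 + 913 = 3855
hive 6: 3855 + 913 = 4768
hive 7: 4768 + 913 = 5681
hive 8: 5681 + 913 = 6594
hive 9: 6594 + 913 = 7507
hive 10: 7507 + 913 = 8420
hive 11: 8420 + 913 = 9333
hive 12: 9333 + 913 = 10246

203, 1116, 2029, 2942, 3855, 4768, 5681, 6594, 7507, 8420, 9333, 10246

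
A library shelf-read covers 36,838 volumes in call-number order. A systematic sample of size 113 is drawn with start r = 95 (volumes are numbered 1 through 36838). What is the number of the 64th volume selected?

k = 36838/113 = 326
64th selection = r + (64−1)·k = 95 + 63×326 = 95 + 20538 = 20633

20633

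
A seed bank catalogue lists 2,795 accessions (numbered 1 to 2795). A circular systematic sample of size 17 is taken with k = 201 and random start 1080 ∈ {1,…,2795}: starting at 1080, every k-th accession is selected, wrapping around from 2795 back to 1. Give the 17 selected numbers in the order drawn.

1080, 1281, 1482, 1683, 1884, 2085, 2286, 2487, 2688, 94, 295, 496, 697, 898, 1099, 1300, 1501

Selection 1: 1080
Selection 2: 1080 + 201 = 1281
Selection 3: 1281 + 201 = 1482
Selection 4: 1482 + 201 = 1683
Selection 5: 1683 + 201 = 1884
Selection 6: 1884 + 201 = 2085
Selection 7: 2085 + 201 = 2286
Selection 8: 2286 + 201 = 2487
Selection 9: 2487 + 201 = 2688
Selection 10: 2688 + 201 = 2889 → 2889 − 2795 = 94
Selection 11: 94 + 201 = 295
Selection 12: 295 + 201 = 496
Selection 13: 496 + 201 = 697
Selection 14: 697 + 201 = 898
Selection 15: 898 + 201 = 1099
Selection 16: 1099 + 201 = 1300
Selection 17: 1300 + 201 = 1501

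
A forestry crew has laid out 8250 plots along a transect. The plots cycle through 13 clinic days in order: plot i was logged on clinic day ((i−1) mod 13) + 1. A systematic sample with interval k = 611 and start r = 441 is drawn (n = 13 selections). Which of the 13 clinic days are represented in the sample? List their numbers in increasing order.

Consecutive selections differ by k = 611, so their clinic day numbers differ by 611 mod 13 = 0.
gcd(611, 13) = 13, so the sample visits 13/13 = 1 distinct residues mod 13.
Start 441 is clinic day 12; the clinic days hit are 12.

12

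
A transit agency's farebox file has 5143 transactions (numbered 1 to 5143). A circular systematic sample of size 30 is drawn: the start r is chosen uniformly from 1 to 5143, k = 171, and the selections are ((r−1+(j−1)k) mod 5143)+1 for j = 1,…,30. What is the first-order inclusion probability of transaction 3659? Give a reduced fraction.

30/5143

For each position j, as r ranges over 1…5143 the j-th selection hits every transaction exactly once, so transaction 3659 is selected for exactly 30 of the 5143 starts.
Inclusion probability = 30/5143.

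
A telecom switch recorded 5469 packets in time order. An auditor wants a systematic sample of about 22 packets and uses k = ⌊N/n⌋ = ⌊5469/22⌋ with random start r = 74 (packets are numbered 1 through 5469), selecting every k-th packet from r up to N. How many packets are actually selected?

k = ⌊5469/22⌋ = 248
Achieved size = ⌊(5469 − 74)/248⌋ + 1 = ⌊5395/248⌋ + 1 = 21 + 1 = 22
(last selection: 74 + 21×248 = 5282 ≤ 5469; next would be 5530 > 5469)

22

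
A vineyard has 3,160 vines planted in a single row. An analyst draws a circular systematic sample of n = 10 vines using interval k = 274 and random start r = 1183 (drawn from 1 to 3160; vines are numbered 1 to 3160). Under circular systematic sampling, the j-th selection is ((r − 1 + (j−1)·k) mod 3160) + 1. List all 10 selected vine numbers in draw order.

Selection 1: 1183
Selection 2: 1183 + 274 = 1457
Selection 3: 1457 + 274 = 1731
Selection 4: 1731 + 274 = 2005
Selection 5: 2005 + 274 = 2279
Selection 6: 2279 + 274 = 2553
Selection 7: 2553 + 274 = 2827
Selection 8: 2827 + 274 = 3101
Selection 9: 3101 + 274 = 3375 → 3375 − 3160 = 215
Selection 10: 215 + 274 = 489

1183, 1457, 1731, 2005, 2279, 2553, 2827, 3101, 215, 489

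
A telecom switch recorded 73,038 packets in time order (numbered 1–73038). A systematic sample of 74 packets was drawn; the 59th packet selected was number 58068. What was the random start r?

822

k = 73038/74 = 987
r = 58068 − (59−1)×987 = 58068 − 57246 = 822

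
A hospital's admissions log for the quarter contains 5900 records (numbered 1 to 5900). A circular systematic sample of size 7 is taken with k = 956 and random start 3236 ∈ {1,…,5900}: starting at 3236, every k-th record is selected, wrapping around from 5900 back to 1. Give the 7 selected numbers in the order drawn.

Selection 1: 3236
Selection 2: 3236 + 956 = 4192
Selection 3: 4192 + 956 = 5148
Selection 4: 5148 + 956 = 6104 → 6104 − 5900 = 204
Selection 5: 204 + 956 = 1160
Selection 6: 1160 + 956 = 2116
Selection 7: 2116 + 956 = 3072

3236, 4192, 5148, 204, 1160, 2116, 3072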